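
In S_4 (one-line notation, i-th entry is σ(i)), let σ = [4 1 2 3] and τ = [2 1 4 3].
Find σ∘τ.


σ∘τ: apply τ first, then σ
1 →τ 2 →σ 1
2 →τ 1 →σ 4
3 →τ 4 →σ 3
4 →τ 3 →σ 2

σ∘τ = [1 4 3 2]


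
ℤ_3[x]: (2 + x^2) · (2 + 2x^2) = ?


Expand and collect like terms; reduce coefficients mod 3:
x^0: 2·2 = 4 ≡ 1 (mod 3)
x^1: 2·0 + 0·2 = 0 ≡ 0 (mod 3)
x^2: 2·2 + 0·0 + 1·2 = 6 ≡ 0 (mod 3)
x^3: 0·2 + 1·0 = 0 ≡ 0 (mod 3)
x^4: 1·2 = 2 ≡ 2 (mod 3)
Result: 1 + 2x^4

f · g = 1 + 2x^4


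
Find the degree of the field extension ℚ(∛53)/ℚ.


∛53 has minimal polynomial x³ - 53 (irreducible over ℚ since 53 is not a perfect cube)

[ℚ(∛53)/ℚ] = 3


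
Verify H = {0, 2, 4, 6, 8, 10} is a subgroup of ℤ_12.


Subgroup test for H = {0, 2, 4, 6, 8, 10} in (ℤ_12, +):
(1) 0 ∈ H? Yes
(2) Closure: for all a,b ∈ H, (a+b) mod 12 ∈ H? Yes
(3) Inverses: for all a ∈ H, -a mod 12 ∈ H? Yes

Yes, H is a subgroup of ℤ_12


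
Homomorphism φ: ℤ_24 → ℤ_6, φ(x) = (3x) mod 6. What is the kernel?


Kernel = preimage of identity
ker(φ) = {x ∈ ℤ_24 : 3x ≡ 0 (mod 6)}. Since 6 | 24, φ is well-defined. The kernel is the cyclic subgroup ⟨2⟩ of ℤ_24 (order 12), i.e. {0, 2, 4, 6, 8, 10, 12, 14, 16, 18, 20, 22}

ker(φ) = {0, 2, 4, 6, 8, 10, 12, 14, 16, 18, 20, 22}


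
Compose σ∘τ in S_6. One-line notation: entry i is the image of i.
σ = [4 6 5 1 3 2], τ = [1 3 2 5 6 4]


σ∘τ: apply τ first, then σ
1 →τ 1 →σ 4
2 →τ 3 →σ 5
3 →τ 2 →σ 6
4 →τ 5 →σ 3
5 →τ 6 →σ 2
6 →τ 4 →σ 1

σ∘τ = [4 5 6 3 2 1]


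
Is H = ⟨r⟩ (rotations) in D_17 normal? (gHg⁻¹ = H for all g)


H = ⟨r⟩ (rotations) in D_17
The rotation subgroup ⟨r⟩ has index 2 in D_17, so it is normal

Yes, normal subgroup


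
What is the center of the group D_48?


Z(G) = {g ∈ G | gx = xg for all x ∈ G}
For even n, Z(D_n) = {e, r^(n/2)}: the 180° rotation r^24 commutes with every reflection and rotation

Z(D_48) = {e, r^24}


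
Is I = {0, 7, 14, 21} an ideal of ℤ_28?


Check ideal conditions for I = {0, 7, 14, 21} in ℤ_28:
(1) I is an additive subgroup? Yes
(2) For r ∈ ℤ_28 and a ∈ I: r·a ∈ I? Yes

Yes, I is an ideal of ℤ_28


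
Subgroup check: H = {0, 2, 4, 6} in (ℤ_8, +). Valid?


Subgroup test for H = {0, 2, 4, 6} in (ℤ_8, +):
(1) 0 ∈ H? Yes
(2) Closure: for all a,b ∈ H, (a+b) mod 8 ∈ H? Yes
(3) Inverses: for all a ∈ H, -a mod 8 ∈ H? Yes

Yes, H is a subgroup of ℤ_8


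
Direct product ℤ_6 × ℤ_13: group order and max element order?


|ℤ_6 × ℤ_13| = 6 × 13 = 78
Max element order = lcm(6,13) = 78
Cyclic? Yes (gcd=1)

|ℤ_6×ℤ_13| = 78, max element order = 78


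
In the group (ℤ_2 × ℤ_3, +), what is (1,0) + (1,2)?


Operation: componentwise addition mod (2, 3)
(1,0) + (1,2) = ((a₁+b₁) mod 2, (a₂+b₂) mod 3) with a = (1,0), b = (1,2)

(1,0) + (1,2) = (0,2)


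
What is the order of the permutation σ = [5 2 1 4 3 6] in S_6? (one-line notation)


Cycle decomposition: (1 5 3)
Cycle lengths: 3
Order = lcm(3) = 3

ord(σ) = 3


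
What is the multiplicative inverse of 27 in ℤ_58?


Use the extended Euclidean algorithm to write 1 = 27·s + 58·t; then s mod 58 is the inverse.
Euclidean algorithm:
  27 = 0·58 + 27
  58 = 2·27 + 4
  27 = 6·4 + 3
  4 = 1·3 + 1
  3 = 3·1 + 0
gcd(27,58) = 1
Back-substitution gives: 27·(-15) + 58·(7) = 1
So 27⁻¹ ≡ -15 ≡ 43 (mod 58)
Check: 27 × 43 = 1161 ≡ 1 (mod 58) ✓

27⁻¹ ≡ 43 (mod 58)


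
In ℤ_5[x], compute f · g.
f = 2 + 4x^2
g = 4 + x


Expand and collect like terms; reduce coefficients mod 5:
x^0: 2·4 = 8 ≡ 3 (mod 5)
x^1: 2·1 + 0·4 = 2 ≡ 2 (mod 5)
x^2: 0·1 + 4·4 = 16 ≡ 1 (mod 5)
x^3: 4·1 = 4 ≡ 4 (mod 5)
Result: 3 + 2x + x^2 + 4x^3

f · g = 3 + 2x + x^2 + 4x^3


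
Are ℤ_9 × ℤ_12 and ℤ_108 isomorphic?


Comparing ℤ_9 × ℤ_12 and ℤ_108:
gcd(9,12) = 3 ≠ 1. Max element order in ℤ_9×ℤ_12 is lcm(9,12) = 36 < 108, so it has no element of order 108

No, ℤ_9 × ℤ_12 ≇ ℤ_108


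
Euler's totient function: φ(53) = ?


Factor n: 53 = 53
φ(n) = n · ∏(1 - 1/p) over distinct primes p | n
φ(53) = 53 · (1 - 1/53) = 52

φ(53) = 52


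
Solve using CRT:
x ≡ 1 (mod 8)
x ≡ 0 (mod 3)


m₁ = 8, m₂ = 3, gcd = 1, so CRT applies. M = m₁·m₂ = 24
Let M₁ = M/m₁ = 3, M₂ = M/m₂ = 8
Find y₁ ≡ M₁⁻¹ (mod m₁): 3⁻¹ ≡ 3 (mod 8)
Find y₂ ≡ M₂⁻¹ (mod m₂): 8⁻¹ ≡ 2 (mod 3)
x = a₁·M₁·y₁ + a₂·M₂·y₂ = 1·3·3 + 0·8·2 = 9
Reduce mod 24: x ≡ 9
Check: 9 mod 8 = 1 ✓, 9 mod 3 = 0 ✓

x ≡ 9 (mod 24)


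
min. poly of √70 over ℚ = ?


√70 satisfies x² - 70 = 0, irreducible over ℚ since 70 is squarefree

Minimal polynomial: x² - 70


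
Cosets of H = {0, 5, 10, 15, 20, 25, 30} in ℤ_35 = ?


H = {0, 5, 10, 15, 20, 25, 30}, |H| = 7
Number of cosets = |G|/|H| = 35/7 = 5
0 + H = {0, 5, 10, 15, 20, 25, 30}
1 + H = {1, 6, 11, 16, 21, 26, 31}
2 + H = {2, 7, 12, 17, 22, 27, 32}
3 + H = {3, 8, 13, 18, 23, 28, 33}
4 + H = {4, 9, 14, 19, 24, 29, 34}

Cosets: 0+H={0,5,10,15,20,25,30}; 1+H={1,6,11,16,21,26,31}; 2+H={2,7,12,17,22,27,32}; 3+H={3,8,13,18,23,28,33}; 4+H={4,9,14,19,24,29,34}


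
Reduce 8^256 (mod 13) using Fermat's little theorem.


Fermat's little theorem: if p is prime and gcd(a,p)=1, then a^(p-1) ≡ 1 (mod p)
p = 13 is prime, gcd(8,13) = 1
Reduce exponent: 256 mod 12 = 4
So 8^256 ≡ 8^4 (mod 13)
8^4 mod 13 = 1

8^256 ≡ 1 (mod 13)


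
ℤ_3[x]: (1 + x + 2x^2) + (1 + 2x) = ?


Add coefficients mod 3:
x^0: 1 + 1 = 2 (mod 3)
x^1: 1 + 2 = 0 (mod 3)
x^2: 2 + 0 = 2 (mod 3)
Result: 2 + 2x^2

f + g = 2 + 2x^2


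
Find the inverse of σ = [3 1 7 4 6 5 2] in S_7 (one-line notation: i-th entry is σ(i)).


To find σ⁻¹, swap domain and range:
σ(1) = 3 → σ⁻¹(3) = 1
σ(2) = 1 → σ⁻¹(1) = 2
σ(3) = 7 → σ⁻¹(7) = 3
σ(4) = 4 → σ⁻¹(4) = 4
σ(5) = 6 → σ⁻¹(6) = 5
σ(6) = 5 → σ⁻¹(5) = 6
σ(7) = 2 → σ⁻¹(2) = 7

σ⁻¹ = [2 7 1 4 6 5 3]


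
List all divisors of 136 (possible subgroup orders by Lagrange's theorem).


Lagrange's theorem: |H| divides |G|
|G| = 136
Divisors of 136: 1, 2, 4, 8, 17, 34, 68, 136

Possible subgroup orders: {1, 2, 4, 8, 17, 34, 68, 136}


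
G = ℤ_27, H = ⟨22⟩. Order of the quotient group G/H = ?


|⟨22⟩| = n / gcd(22, 27) = 27 / 1 = 27
H is normal (ℤ_27 is abelian).
|G/H| = |G| / |H| = 27 / 27 = 1

|G/H| = 1


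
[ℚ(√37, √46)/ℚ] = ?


[ℚ(√37,√46):ℚ] = [ℚ(√37,√46):ℚ(√37)]·[ℚ(√37):ℚ] = 2·2 = 4

[ℚ(√37, √46)/ℚ] = 4


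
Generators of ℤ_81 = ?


g generates ℤ_n iff gcd(g,n) = 1
Prime factors of 81: 3
Generators are g ∈ {1,...,80} not divisible by any of these primes.
Generators: {1, 2, 4, 5, 7, 8, 10, 11, 13, 14, 16, 17, 19, 20, 22, 23, 25, 26, 28, 29, 31, 32, 34, 35, 37, 38, 40, 41, 43, 44, 46, 47, 49, 50, 52, 53, 55, 56, 58, 59, 61, 62, 64, 65, 67, 68, 70, 71, 73, 74, 76, 77, 79, 80}
Number of generators = φ(81) = 54

Generators of ℤ_81 = {1, 2, 4, 5, 7, 8, 10, 11, 13, 14, 16, 17, 19, 20, 22, 23, 25, 26, 28, 29, 31, 32, 34, 35, 37, 38, 40, 41, 43, 44, 46, 47, 49, 50, 52, 53, 55, 56, 58, 59, 61, 62, 64, 65, 67, 68, 70, 71, 73, 74, 76, 77, 79, 80}


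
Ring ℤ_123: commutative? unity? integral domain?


ℤ_123 is a commutative ring with unity 1; 123 = 3×41 is composite, so 3·41 ≡ 0 gives zero divisors (not an integral domain)
Commutative: Yes
Integral domain: No
Has unity: Yes

ℤ_123: Commutative=Yes, Unity=Yes


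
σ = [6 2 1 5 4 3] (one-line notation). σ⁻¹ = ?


To find σ⁻¹, swap domain and range:
σ(1) = 6 → σ⁻¹(6) = 1
σ(2) = 2 → σ⁻¹(2) = 2
σ(3) = 1 → σ⁻¹(1) = 3
σ(4) = 5 → σ⁻¹(5) = 4
σ(5) = 4 → σ⁻¹(4) = 5
σ(6) = 3 → σ⁻¹(3) = 6

σ⁻¹ = [3 2 6 5 4 1]


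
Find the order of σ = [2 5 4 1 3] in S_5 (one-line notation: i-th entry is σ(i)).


Cycle decomposition: (1 2 5 3 4)
Cycle lengths: 5
Order = lcm(5) = 5

ord(σ) = 5


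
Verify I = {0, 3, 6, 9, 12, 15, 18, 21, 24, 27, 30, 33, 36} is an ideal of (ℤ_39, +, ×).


Check ideal conditions for I = {0, 3, 6, 9, 12, 15, 18, 21, 24, 27, 30, 33, 36} in ℤ_39:
(1) I is an additive subgroup? Yes
(2) For r ∈ ℤ_39 and a ∈ I: r·a ∈ I? Yes

Yes, I is an ideal of ℤ_39


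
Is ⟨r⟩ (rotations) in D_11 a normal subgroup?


H = ⟨r⟩ (rotations) in D_11
The rotation subgroup ⟨r⟩ has index 2 in D_11, so it is normal

Yes, normal subgroup


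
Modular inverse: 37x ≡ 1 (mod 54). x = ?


Use the extended Euclidean algorithm to write 1 = 37·s + 54·t; then s mod 54 is the inverse.
Euclidean algorithm:
  37 = 0·54 + 37
  54 = 1·37 + 17
  37 = 2·17 + 3
  17 = 5·3 + 2
  3 = 1·2 + 1
  2 = 2·1 + 0
gcd(37,54) = 1
Back-substitution gives: 37·(19) + 54·(-13) = 1
So 37⁻¹ ≡ 19 ≡ 19 (mod 54)
Check: 37 × 19 = 703 ≡ 1 (mod 54) ✓

37⁻¹ ≡ 19 (mod 54)


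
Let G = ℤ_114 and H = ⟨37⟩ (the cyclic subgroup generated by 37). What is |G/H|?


|⟨37⟩| = n / gcd(37, 114) = 114 / 1 = 114
H is normal (ℤ_114 is abelian).
|G/H| = |G| / |H| = 114 / 114 = 1

|G/H| = 1


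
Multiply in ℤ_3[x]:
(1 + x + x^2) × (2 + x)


Expand and collect like terms; reduce coefficients mod 3:
x^0: 1·2 = 2 ≡ 2 (mod 3)
x^1: 1·1 + 1·2 = 3 ≡ 0 (mod 3)
x^2: 1·1 + 1·2 = 3 ≡ 0 (mod 3)
x^3: 1·1 = 1 ≡ 1 (mod 3)
Result: 2 + x^3

f · g = 2 + x^3


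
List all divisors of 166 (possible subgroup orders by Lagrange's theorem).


Lagrange's theorem: |H| divides |G|
|G| = 166
Divisors of 166: 1, 2, 83, 166

Possible subgroup orders: {1, 2, 83, 166}


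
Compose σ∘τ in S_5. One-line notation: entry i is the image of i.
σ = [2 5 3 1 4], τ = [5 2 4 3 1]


σ∘τ: apply τ first, then σ
1 →τ 5 →σ 4
2 →τ 2 →σ 5
3 →τ 4 →σ 1
4 →τ 3 →σ 3
5 →τ 1 →σ 2

σ∘τ = [4 5 1 3 2]


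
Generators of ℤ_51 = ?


g generates ℤ_n iff gcd(g,n) = 1
Prime factors of 51: 3, 17
Generators are g ∈ {1,...,50} not divisible by any of these primes.
Generators: {1, 2, 4, 5, 7, 8, 10, 11, 13, 14, 16, 19, 20, 22, 23, 25, 26, 28, 29, 31, 32, 35, 37, 38, 40, 41, 43, 44, 46, 47, 49, 50}
Number of generators = φ(51) = 32

Generators of ℤ_51 = {1, 2, 4, 5, 7, 8, 10, 11, 13, 14, 16, 19, 20, 22, 23, 25, 26, 28, 29, 31, 32, 35, 37, 38, 40, 41, 43, 44, 46, 47, 49, 50}


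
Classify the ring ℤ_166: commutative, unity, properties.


ℤ_166 is a commutative ring with unity 1; 166 = 2×83 is composite, so 2·83 ≡ 0 gives zero divisors (not an integral domain)
Commutative: Yes
Integral domain: No
Has unity: Yes

ℤ_166: Commutative=Yes, Unity=Yes


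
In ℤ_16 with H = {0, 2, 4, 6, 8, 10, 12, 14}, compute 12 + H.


12 + H = {12 + h (mod 16) : h ∈ H}
12+0=12, 12+2=14, 12+4=0, 12+6=2, 12+8=4, 12+10=6, 12+12=8, 12+14=10
12 + H = {0, 2, 4, 6, 8, 10, 12, 14} = 0 + H

12 + H = {0, 2, 4, 6, 8, 10, 12, 14}


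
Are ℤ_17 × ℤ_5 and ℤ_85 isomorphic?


Comparing ℤ_17 × ℤ_5 and ℤ_85:
gcd(17,5) = 1, so ℤ_17 × ℤ_5 ≅ ℤ_85 (CRT)

Yes, ℤ_17 × ℤ_5 ≅ ℤ_85


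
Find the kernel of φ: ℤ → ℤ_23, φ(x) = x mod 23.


Kernel = preimage of identity
ker(φ) = {x ∈ ℤ : x ≡ 0 (mod 23)} = 23ℤ = {0, ±23, ±46, ...}

ker(φ) = 23ℤ


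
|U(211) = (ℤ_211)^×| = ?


U(n) is the group of units mod n; |U(n)| = φ(n)
|U(211)| = φ(211) = 210

|U(211) = (ℤ_211)^×| = 210


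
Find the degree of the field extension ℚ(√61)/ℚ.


√61 has minimal polynomial x² - 61 (irreducible over ℚ since 61 is squarefree)

[ℚ(√61)/ℚ] = 2


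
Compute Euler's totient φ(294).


Factor n: 294 = 2 × 3 × 7^2
φ(n) = n · ∏(1 - 1/p) over distinct primes p | n
φ(294) = 294 · (1 - 1/2) · (1 - 1/3) · (1 - 1/7) = 84

φ(294) = 84


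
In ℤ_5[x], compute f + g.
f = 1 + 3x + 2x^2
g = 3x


Add coefficients mod 5:
x^0: 1 + 0 = 1 (mod 5)
x^1: 3 + 3 = 1 (mod 5)
x^2: 2 + 0 = 2 (mod 5)
Result: 1 + x + 2x^2

f + g = 1 + x + 2x^2


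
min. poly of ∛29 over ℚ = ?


∛29 satisfies x³ - 29 = 0, irreducible over ℚ (no rational root; 29 is not a perfect cube)

Minimal polynomial: x³ - 29


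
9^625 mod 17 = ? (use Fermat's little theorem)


Fermat's little theorem: if p is prime and gcd(a,p)=1, then a^(p-1) ≡ 1 (mod p)
p = 17 is prime, gcd(9,17) = 1
Reduce exponent: 625 mod 16 = 1
So 9^625 ≡ 9^1 (mod 17)
9^1 mod 17 = 9

9^625 ≡ 9 (mod 17)


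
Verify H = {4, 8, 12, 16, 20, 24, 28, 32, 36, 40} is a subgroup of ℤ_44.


Subgroup test for H = {4, 8, 12, 16, 20, 24, 28, 32, 36, 40} in (ℤ_44, +):
(1) 0 ∈ H? No
(2) Closure: for all a,b ∈ H, (a+b) mod 44 ∈ H? No  [counterexample: 4 + 40 = 0 ∉ H]
(3) Inverses: for all a ∈ H, -a mod 44 ∈ H? Yes

No, H is not a subgroup of ℤ_44


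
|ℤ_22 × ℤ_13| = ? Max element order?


|ℤ_22 × ℤ_13| = 22 × 13 = 286
Max element order = lcm(22,13) = 286
Cyclic? Yes (gcd=1)

|ℤ_22×ℤ_13| = 286, max element order = 286


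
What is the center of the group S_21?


Z(G) = {g ∈ G | gx = xg for all x ∈ G}
S_n is non-abelian for n ≥ 3; Z(S_21) is trivial

Z(S_21) = {e}


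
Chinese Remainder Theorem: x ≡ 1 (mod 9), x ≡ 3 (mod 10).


m₁ = 9, m₂ = 10, gcd = 1, so CRT applies. M = m₁·m₂ = 90
Let M₁ = M/m₁ = 10, M₂ = M/m₂ = 9
Find y₁ ≡ M₁⁻¹ (mod m₁): 10⁻¹ ≡ 1 (mod 9)
Find y₂ ≡ M₂⁻¹ (mod m₂): 9⁻¹ ≡ 9 (mod 10)
x = a₁·M₁·y₁ + a₂·M₂·y₂ = 1·10·1 + 3·9·9 = 253
Reduce mod 90: x ≡ 73
Check: 73 mod 9 = 1 ✓, 73 mod 10 = 3 ✓

x ≡ 73 (mod 90)


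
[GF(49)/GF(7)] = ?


GF(49) = GF(7^2), so the extension degree is 2

[GF(49)/GF(7)] = 2


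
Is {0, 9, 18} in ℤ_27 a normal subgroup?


H = {0, 9, 18} in ℤ_27
ℤ_27 is abelian; every subgroup of an abelian group is normal

Yes, normal subgroup


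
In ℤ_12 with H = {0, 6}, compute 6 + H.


6 + H = {6 + h (mod 12) : h ∈ H}
6+0=6, 6+6=0
6 + H = {0, 6} = 0 + H

6 + H = {0, 6}


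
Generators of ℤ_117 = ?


g generates ℤ_n iff gcd(g,n) = 1
Prime factors of 117: 3, 13
Generators are g ∈ {1,...,116} not divisible by any of these primes.
Generators: {1, 2, 4, 5, 7, 8, 10, 11, 14, 16, 17, 19, 20, 22, 23, 25, 28, 29, 31, 32, 34, 35, 37, 38, 40, 41, 43, 44, 46, 47, 49, 50, 53, 55, 56, 58, 59, 61, 62, 64, 67, 68, 70, 71, 73, 74, 76, 77, 79, 80, 82, 83, 85, 86, 88, 89, 92, 94, 95, 97, 98, 100, 101, 103, 106, 107, 109, 110, 112, 113, 115, 116}
Number of generators = φ(117) = 72

Generators of ℤ_117 = {1, 2, 4, 5, 7, 8, 10, 11, 14, 16, 17, 19, 20, 22, 23, 25, 28, 29, 31, 32, 34, 35, 37, 38, 40, 41, 43, 44, 46, 47, 49, 50, 53, 55, 56, 58, 59, 61, 62, 64, 67, 68, 70, 71, 73, 74, 76, 77, 79, 80, 82, 83, 85, 86, 88, 89, 92, 94, 95, 97, 98, 100, 101, 103, 106, 107, 109, 110, 112, 113, 115, 116}


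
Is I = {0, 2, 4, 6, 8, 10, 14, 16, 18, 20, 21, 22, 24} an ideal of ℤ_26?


Check ideal conditions for I = {0, 2, 4, 6, 8, 10, 14, 16, 18, 20, 21, 22, 24} in ℤ_26:
(1) I is an additive subgroup? No
(2) For r ∈ ℤ_26 and a ∈ I: r·a ∈ I? No  [counterexample: r=2, a=6, r·a mod 26 = 12 ∉ I]

No, I is not an ideal of ℤ_26


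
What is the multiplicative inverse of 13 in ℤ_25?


Use the extended Euclidean algorithm to write 1 = 13·s + 25·t; then s mod 25 is the inverse.
Euclidean algorithm:
  13 = 0·25 + 13
  25 = 1·13 + 12
  13 = 1·12 + 1
  12 = 12·1 + 0
gcd(13,25) = 1
Back-substitution gives: 13·(2) + 25·(-1) = 1
So 13⁻¹ ≡ 2 ≡ 2 (mod 25)
Check: 13 × 2 = 26 ≡ 1 (mod 25) ✓

13⁻¹ ≡ 2 (mod 25)


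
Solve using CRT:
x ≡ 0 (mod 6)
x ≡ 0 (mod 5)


m₁ = 6, m₂ = 5, gcd = 1, so CRT applies. M = m₁·m₂ = 30
Let M₁ = M/m₁ = 5, M₂ = M/m₂ = 6
Find y₁ ≡ M₁⁻¹ (mod m₁): 5⁻¹ ≡ 5 (mod 6)
Find y₂ ≡ M₂⁻¹ (mod m₂): 6⁻¹ ≡ 1 (mod 5)
x = a₁·M₁·y₁ + a₂·M₂·y₂ = 0·5·5 + 0·6·1 = 0
Reduce mod 30: x ≡ 0
Check: 0 mod 6 = 0 ✓, 0 mod 5 = 0 ✓

x ≡ 0 (mod 30)


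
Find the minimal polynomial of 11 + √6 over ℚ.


Let α = 11 + √6. Then α - 11 = √6, so (α - 11)² = 6, giving α² - 22α + 115 = 0. Degree 2 and α ∉ ℚ, so this is the minimal polynomial.

Minimal polynomial: x² - 22x + 115


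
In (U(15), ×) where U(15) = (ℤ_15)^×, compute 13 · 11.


Operation: multiplication mod 15
13 · 11 = (a × b) mod 15 with a = 13, b = 11

13 · 11 = 8


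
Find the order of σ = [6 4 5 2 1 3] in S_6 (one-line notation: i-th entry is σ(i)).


Cycle decomposition: (1 6 3 5) (2 4)
Cycle lengths: 4, 2
Order = lcm(4, 2) = 4

ord(σ) = 4


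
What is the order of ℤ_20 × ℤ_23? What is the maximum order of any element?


|ℤ_20 × ℤ_23| = 20 × 23 = 460
Max element order = lcm(20,23) = 460
Cyclic? Yes (gcd=1)

|ℤ_20×ℤ_23| = 460, max element order = 460


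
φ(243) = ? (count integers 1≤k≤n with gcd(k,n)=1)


Factor n: 243 = 3^5
φ(n) = n · ∏(1 - 1/p) over distinct primes p | n
φ(243) = 243 · (1 - 1/3) = 162

φ(243) = 162


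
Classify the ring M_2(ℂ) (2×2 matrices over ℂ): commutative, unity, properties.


Matrix multiplication is non-commutative for n ≥ 2; the identity matrix I is the unity; singular matrices give zero divisors, so not an integral domain
Commutative: No
Integral domain: No
Has unity: Yes

M_2(ℂ) (2×2 matrices over ℂ): Commutative=No, Unity=Yes


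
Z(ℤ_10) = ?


Z(G) = {g ∈ G | gx = xg for all x ∈ G}
ℤ_10 is abelian, so Z(G) = G

Z(ℤ_10) = ℤ_10


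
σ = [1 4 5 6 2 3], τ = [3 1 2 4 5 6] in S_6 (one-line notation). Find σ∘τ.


σ∘τ: apply τ first, then σ
1 →τ 3 →σ 5
2 →τ 1 →σ 1
3 →τ 2 →σ 4
4 →τ 4 →σ 6
5 →τ 5 →σ 2
6 →τ 6 →σ 3

σ∘τ = [5 1 4 6 2 3]


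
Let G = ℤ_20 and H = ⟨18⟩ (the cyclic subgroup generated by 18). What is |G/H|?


|⟨18⟩| = n / gcd(18, 20) = 20 / 2 = 10
H is normal (ℤ_20 is abelian).
|G/H| = |G| / |H| = 20 / 10 = 2

|G/H| = 2


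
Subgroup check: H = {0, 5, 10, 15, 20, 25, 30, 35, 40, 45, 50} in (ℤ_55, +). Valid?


Subgroup test for H = {0, 5, 10, 15, 20, 25, 30, 35, 40, 45, 50} in (ℤ_55, +):
(1) 0 ∈ H? Yes
(2) Closure: for all a,b ∈ H, (a+b) mod 55 ∈ H? Yes
(3) Inverses: for all a ∈ H, -a mod 55 ∈ H? Yes

Yes, H is a subgroup of ℤ_55


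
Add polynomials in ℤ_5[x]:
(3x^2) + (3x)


Add coefficients mod 5:
x^0: 0 + 0 = 0 (mod 5)
x^1: 0 + 3 = 3 (mod 5)
x^2: 3 + 0 = 3 (mod 5)
Result: 3x + 3x^2

f + g = 3x + 3x^2


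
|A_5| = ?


|A_n| = n!/2 (even permutations)
|A_5| = 5!/2 = 120/2 = 60

|A_5| = 60


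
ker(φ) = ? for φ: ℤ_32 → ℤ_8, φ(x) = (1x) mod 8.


Kernel = preimage of identity
ker(φ) = {x ∈ ℤ_32 : 1x ≡ 0 (mod 8)}. Since 8 | 32, φ is well-defined. The kernel is the cyclic subgroup ⟨8⟩ of ℤ_32 (order 4), i.e. {0, 8, 16, 24}

ker(φ) = {0, 8, 16, 24}


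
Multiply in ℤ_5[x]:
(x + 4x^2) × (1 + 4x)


Expand and collect like terms; reduce coefficients mod 5:
x^0: 0·1 = 0 ≡ 0 (mod 5)
x^1: 0·4 + 1·1 = 1 ≡ 1 (mod 5)
x^2: 1·4 + 4·1 = 8 ≡ 3 (mod 5)
x^3: 4·4 = 16 ≡ 1 (mod 5)
Result: x + 3x^2 + x^3

f · g = x + 3x^2 + x^3


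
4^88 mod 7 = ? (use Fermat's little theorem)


Fermat's little theorem: if p is prime and gcd(a,p)=1, then a^(p-1) ≡ 1 (mod p)
p = 7 is prime, gcd(4,7) = 1
Reduce exponent: 88 mod 6 = 4
So 4^88 ≡ 4^4 (mod 7)
4^4 mod 7 = 4

4^88 ≡ 4 (mod 7)


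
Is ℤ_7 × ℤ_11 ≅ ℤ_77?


Comparing ℤ_7 × ℤ_11 and ℤ_77:
gcd(7,11) = 1, so ℤ_7 × ℤ_11 ≅ ℤ_77 (CRT)

Yes, ℤ_7 × ℤ_11 ≅ ℤ_77


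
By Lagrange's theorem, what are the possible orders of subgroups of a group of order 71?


Lagrange's theorem: |H| divides |G|
|G| = 71
Divisors of 71: 1, 71

Possible subgroup orders: {1, 71}


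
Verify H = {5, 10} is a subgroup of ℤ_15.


Subgroup test for H = {5, 10} in (ℤ_15, +):
(1) 0 ∈ H? No
(2) Closure: for all a,b ∈ H, (a+b) mod 15 ∈ H? No  [counterexample: 5 + 10 = 0 ∉ H]
(3) Inverses: for all a ∈ H, -a mod 15 ∈ H? Yes

No, H is not a subgroup of ℤ_15


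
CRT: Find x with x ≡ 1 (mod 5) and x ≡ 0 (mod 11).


m₁ = 5, m₂ = 11, gcd = 1, so CRT applies. M = m₁·m₂ = 55
Let M₁ = M/m₁ = 11, M₂ = M/m₂ = 5
Find y₁ ≡ M₁⁻¹ (mod m₁): 11⁻¹ ≡ 1 (mod 5)
Find y₂ ≡ M₂⁻¹ (mod m₂): 5⁻¹ ≡ 9 (mod 11)
x = a₁·M₁·y₁ + a₂·M₂·y₂ = 1·11·1 + 0·5·9 = 11
Reduce mod 55: x ≡ 11
Check: 11 mod 5 = 1 ✓, 11 mod 11 = 0 ✓

x ≡ 11 (mod 55)


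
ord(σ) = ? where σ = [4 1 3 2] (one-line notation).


Cycle decomposition: (1 4 2)
Cycle lengths: 3
Order = lcm(3) = 3

ord(σ) = 3


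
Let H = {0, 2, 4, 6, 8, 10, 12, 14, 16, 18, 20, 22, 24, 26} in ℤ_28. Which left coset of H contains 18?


18 + H = {18 + h (mod 28) : h ∈ H}
18+0=18, 18+2=20, 18+4=22, 18+6=24, 18+8=26, 18+10=0, 18+12=2, 18+14=4, 18+16=6, 18+18=8, 18+20=10, 18+22=12, 18+24=14, 18+26=16
18 + H = {0, 2, 4, 6, 8, 10, 12, 14, 16, 18, 20, 22, 24, 26} = 0 + H

18 + H = {0, 2, 4, 6, 8, 10, 12, 14, 16, 18, 20, 22, 24, 26}


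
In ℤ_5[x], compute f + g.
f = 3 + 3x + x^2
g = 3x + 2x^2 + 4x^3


Add coefficients mod 5:
x^0: 3 + 0 = 3 (mod 5)
x^1: 3 + 3 = 1 (mod 5)
x^2: 1 + 2 = 3 (mod 5)
x^3: 0 + 4 = 4 (mod 5)
Result: 3 + x + 3x^2 + 4x^3

f + g = 3 + x + 3x^2 + 4x^3


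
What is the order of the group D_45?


|D_n| = 2n (n rotations and n reflections)
|D_45| = 2×45 = 90

|D_45| = 90


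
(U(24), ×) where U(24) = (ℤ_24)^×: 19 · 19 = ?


Operation: multiplication mod 24
19 · 19 = (a × b) mod 24 with a = 19, b = 19

19 · 19 = 1


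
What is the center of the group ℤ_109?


Z(G) = {g ∈ G | gx = xg for all x ∈ G}
ℤ_109 is abelian, so Z(G) = G

Z(ℤ_109) = ℤ_109


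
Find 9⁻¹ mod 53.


Use the extended Euclidean algorithm to write 1 = 9·s + 53·t; then s mod 53 is the inverse.
Euclidean algorithm:
  9 = 0·53 + 9
  53 = 5·9 + 8
  9 = 1·8 + 1
  8 = 8·1 + 0
gcd(9,53) = 1
Back-substitution gives: 9·(6) + 53·(-1) = 1
So 9⁻¹ ≡ 6 ≡ 6 (mod 53)
Check: 9 × 6 = 54 ≡ 1 (mod 53) ✓

9⁻¹ ≡ 6 (mod 53)


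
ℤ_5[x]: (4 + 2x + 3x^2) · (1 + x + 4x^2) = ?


Expand and collect like terms; reduce coefficients mod 5:
x^0: 4·1 = 4 ≡ 4 (mod 5)
x^1: 4·1 + 2·1 = 6 ≡ 1 (mod 5)
x^2: 4·4 + 2·1 + 3·1 = 21 ≡ 1 (mod 5)
x^3: 2·4 + 3·1 = 11 ≡ 1 (mod 5)
x^4: 3·4 = 12 ≡ 2 (mod 5)
Result: 4 + x + x^2 + x^3 + 2x^4

f · g = 4 + x + x^2 + x^3 + 2x^4


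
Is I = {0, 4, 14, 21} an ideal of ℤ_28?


Check ideal conditions for I = {0, 4, 14, 21} in ℤ_28:
(1) I is an additive subgroup? No
(2) For r ∈ ℤ_28 and a ∈ I: r·a ∈ I? No  [counterexample: r=2, a=4, r·a mod 28 = 8 ∉ I]

No, I is not an ideal of ℤ_28


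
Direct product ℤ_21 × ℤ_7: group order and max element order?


|ℤ_21 × ℤ_7| = 21 × 7 = 147
Max element order = lcm(21,7) = 21
Cyclic? No (gcd=7)

|ℤ_21×ℤ_7| = 147, max element order = 21


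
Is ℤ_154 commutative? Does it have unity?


ℤ_154 is a commutative ring with unity 1; 154 = 2×77 is composite, so 2·77 ≡ 0 gives zero divisors (not an integral domain)
Commutative: Yes
Integral domain: No
Has unity: Yes

ℤ_154: Commutative=Yes, Unity=Yes


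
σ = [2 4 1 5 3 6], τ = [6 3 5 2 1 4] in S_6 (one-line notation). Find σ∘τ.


σ∘τ: apply τ first, then σ
1 →τ 6 →σ 6
2 →τ 3 →σ 1
3 →τ 5 →σ 3
4 →τ 2 →σ 4
5 →τ 1 →σ 2
6 →τ 4 →σ 5

σ∘τ = [6 1 3 4 2 5]


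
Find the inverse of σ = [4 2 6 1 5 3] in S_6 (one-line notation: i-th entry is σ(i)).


To find σ⁻¹, swap domain and range:
σ(1) = 4 → σ⁻¹(4) = 1
σ(2) = 2 → σ⁻¹(2) = 2
σ(3) = 6 → σ⁻¹(6) = 3
σ(4) = 1 → σ⁻¹(1) = 4
σ(5) = 5 → σ⁻¹(5) = 5
σ(6) = 3 → σ⁻¹(3) = 6

σ⁻¹ = [4 2 6 1 5 3]


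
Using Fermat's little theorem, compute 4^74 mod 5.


Fermat's little theorem: if p is prime and gcd(a,p)=1, then a^(p-1) ≡ 1 (mod p)
p = 5 is prime, gcd(4,5) = 1
Reduce exponent: 74 mod 4 = 2
So 4^74 ≡ 4^2 (mod 5)
4^2 mod 5 = 1

4^74 ≡ 1 (mod 5)


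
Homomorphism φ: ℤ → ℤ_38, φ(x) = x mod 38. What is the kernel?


Kernel = preimage of identity
ker(φ) = {x ∈ ℤ : x ≡ 0 (mod 38)} = 38ℤ = {0, ±38, ±76, ...}

ker(φ) = 38ℤ


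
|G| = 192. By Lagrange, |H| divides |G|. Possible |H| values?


Lagrange's theorem: |H| divides |G|
|G| = 192
Divisors of 192: 1, 2, 3, 4, 6, 8, 12, 16, 24, 32, 48, 64, 96, 192

Possible subgroup orders: {1, 2, 3, 4, 6, 8, 12, 16, 24, 32, 48, 64, 96, 192}


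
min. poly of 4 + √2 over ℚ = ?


Let α = 4 + √2. Then α - 4 = √2, so (α - 4)² = 2, giving α² - 8α + 14 = 0. Degree 2 and α ∉ ℚ, so this is the minimal polynomial.

Minimal polynomial: x² - 8x + 14


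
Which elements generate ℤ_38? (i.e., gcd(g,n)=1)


g generates ℤ_n iff gcd(g,n) = 1
Prime factors of 38: 2, 19
Generators are g ∈ {1,...,37} not divisible by any of these primes.
Generators: {1, 3, 5, 7, 9, 11, 13, 15, 17, 21, 23, 25, 27, 29, 31, 33, 35, 37}
Number of generators = φ(38) = 18

Generators of ℤ_38 = {1, 3, 5, 7, 9, 11, 13, 15, 17, 21, 23, 25, 27, 29, 31, 33, 35, 37}


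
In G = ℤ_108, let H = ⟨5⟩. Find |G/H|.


|⟨5⟩| = n / gcd(5, 108) = 108 / 1 = 108
H is normal (ℤ_108 is abelian).
|G/H| = |G| / |H| = 108 / 108 = 1

|G/H| = 1


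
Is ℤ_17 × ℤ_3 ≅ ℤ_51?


Comparing ℤ_17 × ℤ_3 and ℤ_51:
gcd(17,3) = 1, so ℤ_17 × ℤ_3 ≅ ℤ_51 (CRT)

Yes, ℤ_17 × ℤ_3 ≅ ℤ_51


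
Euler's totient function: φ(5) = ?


φ(n) = count of k ∈ {1,...,n} with gcd(k,n)=1
Coprimes to 5: {1, 2, 3, 4}
Count: 4

φ(5) = 4


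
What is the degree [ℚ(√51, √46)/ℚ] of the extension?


[ℚ(√51,√46):ℚ] = [ℚ(√51,√46):ℚ(√51)]·[ℚ(√51):ℚ] = 2·2 = 4

[ℚ(√51, √46)/ℚ] = 4


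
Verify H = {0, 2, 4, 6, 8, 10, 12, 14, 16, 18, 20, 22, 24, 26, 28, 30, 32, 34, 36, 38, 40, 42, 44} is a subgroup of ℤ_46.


Subgroup test for H = {0, 2, 4, 6, 8, 10, 12, 14, 16, 18, 20, 22, 24, 26, 28, 30, 32, 34, 36, 38, 40, 42, 44} in (ℤ_46, +):
(1) 0 ∈ H? Yes
(2) Closure: for all a,b ∈ H, (a+b) mod 46 ∈ H? Yes
(3) Inverses: for all a ∈ H, -a mod 46 ∈ H? Yes

Yes, H is a subgroup of ℤ_46


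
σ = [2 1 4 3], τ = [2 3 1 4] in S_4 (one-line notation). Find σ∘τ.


σ∘τ: apply τ first, then σ
1 →τ 2 →σ 1
2 →τ 3 →σ 4
3 →τ 1 →σ 2
4 →τ 4 →σ 3

σ∘τ = [1 4 2 3]


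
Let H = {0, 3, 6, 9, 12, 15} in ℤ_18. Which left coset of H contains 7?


7 + H = {7 + h (mod 18) : h ∈ H}
7+0=7, 7+3=10, 7+6=13, 7+9=16, 7+12=1, 7+15=4
7 + H = {1, 4, 7, 10, 13, 16} = 1 + H

7 + H = {1, 4, 7, 10, 13, 16}


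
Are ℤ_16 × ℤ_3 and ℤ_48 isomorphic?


Comparing ℤ_16 × ℤ_3 and ℤ_48:
gcd(16,3) = 1, so ℤ_16 × ℤ_3 ≅ ℤ_48 (CRT)

Yes, ℤ_16 × ℤ_3 ≅ ℤ_48


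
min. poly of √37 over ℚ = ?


√37 satisfies x² - 37 = 0, irreducible over ℚ since 37 is squarefree

Minimal polynomial: x² - 37


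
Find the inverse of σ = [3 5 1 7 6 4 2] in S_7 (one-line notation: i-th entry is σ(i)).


To find σ⁻¹, swap domain and range:
σ(1) = 3 → σ⁻¹(3) = 1
σ(2) = 5 → σ⁻¹(5) = 2
σ(3) = 1 → σ⁻¹(1) = 3
σ(4) = 7 → σ⁻¹(7) = 4
σ(5) = 6 → σ⁻¹(6) = 5
σ(6) = 4 → σ⁻¹(4) = 6
σ(7) = 2 → σ⁻¹(2) = 7

σ⁻¹ = [3 7 1 6 2 5 4]


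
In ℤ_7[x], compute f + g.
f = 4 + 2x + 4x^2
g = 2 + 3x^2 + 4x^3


Add coefficients mod 7:
x^0: 4 + 2 = 6 (mod 7)
x^1: 2 + 0 = 2 (mod 7)
x^2: 4 + 3 = 0 (mod 7)
x^3: 0 + 4 = 4 (mod 7)
Result: 6 + 2x + 4x^3

f + g = 6 + 2x + 4x^3


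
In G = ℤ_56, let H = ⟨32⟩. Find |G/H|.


|⟨32⟩| = n / gcd(32, 56) = 56 / 8 = 7
H is normal (ℤ_56 is abelian).
|G/H| = |G| / |H| = 56 / 7 = 8

|G/H| = 8


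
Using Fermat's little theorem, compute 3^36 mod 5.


Fermat's little theorem: if p is prime and gcd(a,p)=1, then a^(p-1) ≡ 1 (mod p)
p = 5 is prime, gcd(3,5) = 1
Reduce exponent: 36 mod 4 = 0
So 3^36 ≡ 3^0 (mod 5)
3^0 = 1

3^36 ≡ 1 (mod 5)


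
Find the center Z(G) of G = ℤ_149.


Z(G) = {g ∈ G | gx = xg for all x ∈ G}
ℤ_149 is abelian, so Z(G) = G

Z(ℤ_149) = ℤ_149


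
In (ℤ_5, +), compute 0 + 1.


Operation: addition mod 5
0 + 1 = (a + b) mod 5 with a = 0, b = 1

0 + 1 = 1


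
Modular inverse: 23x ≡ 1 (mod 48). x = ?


Use the extended Euclidean algorithm to write 1 = 23·s + 48·t; then s mod 48 is the inverse.
Euclidean algorithm:
  23 = 0·48 + 23
  48 = 2·23 + 2
  23 = 11·2 + 1
  2 = 2·1 + 0
gcd(23,48) = 1
Back-substitution gives: 23·(23) + 48·(-11) = 1
So 23⁻¹ ≡ 23 ≡ 23 (mod 48)
Check: 23 × 23 = 529 ≡ 1 (mod 48) ✓

23⁻¹ ≡ 23 (mod 48)


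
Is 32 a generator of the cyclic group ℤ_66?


g generates ℤ_n iff gcd(g, n) = 1
gcd(32, 66) = 2
Since gcd = 2 ≠ 1, ⟨32⟩ has order 33 < 66, so 32 is not a generator.

No, 32 does not generate ℤ_66


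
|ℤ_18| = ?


ℤ_n has n elements.

|ℤ_18| = 18


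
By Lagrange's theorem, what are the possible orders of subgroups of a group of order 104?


Lagrange's theorem: |H| divides |G|
|G| = 104
Divisors of 104: 1, 2, 4, 8, 13, 26, 52, 104

Possible subgroup orders: {1, 2, 4, 8, 13, 26, 52, 104}


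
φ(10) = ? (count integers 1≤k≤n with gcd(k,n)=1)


φ(n) = count of k ∈ {1,...,n} with gcd(k,n)=1
Coprimes to 10: {1, 3, 7, 9}
Count: 4

φ(10) = 4


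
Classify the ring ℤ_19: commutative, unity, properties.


ℤ_19 is a commutative ring with unity 1; 19 is prime, so ℤ_19 is a field (hence an integral domain)
Commutative: Yes
Integral domain: Yes
Has unity: Yes

ℤ_19: Commutative=Yes, Unity=Yes


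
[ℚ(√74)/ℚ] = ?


√74 has minimal polynomial x² - 74 (irreducible over ℚ since 74 is squarefree)

[ℚ(√74)/ℚ] = 2


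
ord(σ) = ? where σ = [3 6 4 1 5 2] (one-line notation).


Cycle decomposition: (1 3 4) (2 6)
Cycle lengths: 3, 2
Order = lcm(3, 2) = 6

ord(σ) = 6


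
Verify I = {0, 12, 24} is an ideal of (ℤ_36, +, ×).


Check ideal conditions for I = {0, 12, 24} in ℤ_36:
(1) I is an additive subgroup? Yes
(2) For r ∈ ℤ_36 and a ∈ I: r·a ∈ I? Yes

Yes, I is an ideal of ℤ_36


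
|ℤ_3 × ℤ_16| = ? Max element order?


|ℤ_3 × ℤ_16| = 3 × 16 = 48
Max element order = lcm(3,16) = 48
Cyclic? Yes (gcd=1)

|ℤ_3×ℤ_16| = 48, max element order = 48


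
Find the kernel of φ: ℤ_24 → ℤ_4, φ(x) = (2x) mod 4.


Kernel = preimage of identity
ker(φ) = {x ∈ ℤ_24 : 2x ≡ 0 (mod 4)}. Since 4 | 24, φ is well-defined. The kernel is the cyclic subgroup ⟨2⟩ of ℤ_24 (order 12), i.e. {0, 2, 4, 6, 8, 10, 12, 14, 16, 18, 20, 22}

ker(φ) = {0, 2, 4, 6, 8, 10, 12, 14, 16, 18, 20, 22}


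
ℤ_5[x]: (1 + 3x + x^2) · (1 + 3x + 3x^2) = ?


Expand and collect like terms; reduce coefficients mod 5:
x^0: 1·1 = 1 ≡ 1 (mod 5)
x^1: 1·3 + 3·1 = 6 ≡ 1 (mod 5)
x^2: 1·3 + 3·3 + 1·1 = 13 ≡ 3 (mod 5)
x^3: 3·3 + 1·3 = 12 ≡ 2 (mod 5)
x^4: 1·3 = 3 ≡ 3 (mod 5)
Result: 1 + x + 3x^2 + 2x^3 + 3x^4

f · g = 1 + x + 3x^2 + 2x^3 + 3x^4


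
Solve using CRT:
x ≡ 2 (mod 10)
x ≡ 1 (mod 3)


m₁ = 10, m₂ = 3, gcd = 1, so CRT applies. M = m₁·m₂ = 30
Let M₁ = M/m₁ = 3, M₂ = M/m₂ = 10
Find y₁ ≡ M₁⁻¹ (mod m₁): 3⁻¹ ≡ 7 (mod 10)
Find y₂ ≡ M₂⁻¹ (mod m₂): 10⁻¹ ≡ 1 (mod 3)
x = a₁·M₁·y₁ + a₂·M₂·y₂ = 2·3·7 + 1·10·1 = 52
Reduce mod 30: x ≡ 22
Check: 22 mod 10 = 2 ✓, 22 mod 3 = 1 ✓

x ≡ 22 (mod 30)


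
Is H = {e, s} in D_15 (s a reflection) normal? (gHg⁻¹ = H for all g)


H = {e, s} in D_15 (s a reflection)
r·s·r⁻¹ = sr⁻² ≠ s for n ≥ 3, so {e, s} is not closed under conjugation

No, not a normal subgroup


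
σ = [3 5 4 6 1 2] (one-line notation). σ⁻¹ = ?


To find σ⁻¹, swap domain and range:
σ(1) = 3 → σ⁻¹(3) = 1
σ(2) = 5 → σ⁻¹(5) = 2
σ(3) = 4 → σ⁻¹(4) = 3
σ(4) = 6 → σ⁻¹(6) = 4
σ(5) = 1 → σ⁻¹(1) = 5
σ(6) = 2 → σ⁻¹(2) = 6

σ⁻¹ = [5 6 1 3 2 4]


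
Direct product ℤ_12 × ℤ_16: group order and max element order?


|ℤ_12 × ℤ_16| = 12 × 16 = 192
Max element order = lcm(12,16) = 48
Cyclic? No (gcd=4)

|ℤ_12×ℤ_16| = 192, max element order = 48


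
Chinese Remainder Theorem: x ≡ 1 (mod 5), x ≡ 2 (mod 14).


m₁ = 5, m₂ = 14, gcd = 1, so CRT applies. M = m₁·m₂ = 70
Let M₁ = M/m₁ = 14, M₂ = M/m₂ = 5
Find y₁ ≡ M₁⁻¹ (mod m₁): 14⁻¹ ≡ 4 (mod 5)
Find y₂ ≡ M₂⁻¹ (mod m₂): 5⁻¹ ≡ 3 (mod 14)
x = a₁·M₁·y₁ + a₂·M₂·y₂ = 1·14·4 + 2·5·3 = 86
Reduce mod 70: x ≡ 16
Check: 16 mod 5 = 1 ✓, 16 mod 14 = 2 ✓

x ≡ 16 (mod 70)


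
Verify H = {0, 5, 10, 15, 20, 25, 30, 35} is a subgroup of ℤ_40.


Subgroup test for H = {0, 5, 10, 15, 20, 25, 30, 35} in (ℤ_40, +):
(1) 0 ∈ H? Yes
(2) Closure: for all a,b ∈ H, (a+b) mod 40 ∈ H? Yes
(3) Inverses: for all a ∈ H, -a mod 40 ∈ H? Yes

Yes, H is a subgroup of ℤ_40


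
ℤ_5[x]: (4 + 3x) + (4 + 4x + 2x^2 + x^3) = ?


Add coefficients mod 5:
x^0: 4 + 4 = 3 (mod 5)
x^1: 3 + 4 = 2 (mod 5)
x^2: 0 + 2 = 2 (mod 5)
x^3: 0 + 1 = 1 (mod 5)
Result: 3 + 2x + 2x^2 + x^3

f + g = 3 + 2x + 2x^2 + x^3


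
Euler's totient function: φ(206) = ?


Factor n: 206 = 2 × 103
φ(n) = n · ∏(1 - 1/p) over distinct primes p | n
φ(206) = 206 · (1 - 1/2) · (1 - 1/103) = 102

φ(206) = 102


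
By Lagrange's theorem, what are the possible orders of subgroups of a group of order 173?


Lagrange's theorem: |H| divides |G|
|G| = 173
Divisors of 173: 1, 173

Possible subgroup orders: {1, 173}


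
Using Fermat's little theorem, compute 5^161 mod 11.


Fermat's little theorem: if p is prime and gcd(a,p)=1, then a^(p-1) ≡ 1 (mod p)
p = 11 is prime, gcd(5,11) = 1
Reduce exponent: 161 mod 10 = 1
So 5^161 ≡ 5^1 (mod 11)
5^1 mod 11 = 5

5^161 ≡ 5 (mod 11)


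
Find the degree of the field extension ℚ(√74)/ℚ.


√74 has minimal polynomial x² - 74 (irreducible over ℚ since 74 is squarefree)

[ℚ(√74)/ℚ] = 2


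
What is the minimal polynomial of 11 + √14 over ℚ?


Let α = 11 + √14. Then α - 11 = √14, so (α - 11)² = 14, giving α² - 22α + 107 = 0. Degree 2 and α ∉ ℚ, so this is the minimal polynomial.

Minimal polynomial: x² - 22x + 107


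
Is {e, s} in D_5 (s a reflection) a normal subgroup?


H = {e, s} in D_5 (s a reflection)
r·s·r⁻¹ = sr⁻² ≠ s for n ≥ 3, so {e, s} is not closed under conjugation

No, not a normal subgroup


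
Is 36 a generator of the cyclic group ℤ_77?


g generates ℤ_n iff gcd(g, n) = 1
gcd(36, 77) = 1
Since gcd = 1, 36 is a generator.

Yes, 36 generates ℤ_77


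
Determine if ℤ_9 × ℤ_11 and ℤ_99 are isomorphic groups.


Comparing ℤ_9 × ℤ_11 and ℤ_99:
gcd(9,11) = 1, so ℤ_9 × ℤ_11 ≅ ℤ_99 (CRT)

Yes, ℤ_9 × ℤ_11 ≅ ℤ_99


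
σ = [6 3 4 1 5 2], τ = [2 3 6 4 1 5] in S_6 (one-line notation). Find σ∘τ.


σ∘τ: apply τ first, then σ
1 →τ 2 →σ 3
2 →τ 3 →σ 4
3 →τ 6 →σ 2
4 →τ 4 →σ 1
5 →τ 1 →σ 6
6 →τ 5 →σ 5

σ∘τ = [3 4 2 1 6 5]


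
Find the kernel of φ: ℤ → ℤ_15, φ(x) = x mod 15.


Kernel = preimage of identity
ker(φ) = {x ∈ ℤ : x ≡ 0 (mod 15)} = 15ℤ = {0, ±15, ±30, ...}

ker(φ) = 15ℤ


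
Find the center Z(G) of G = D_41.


Z(G) = {g ∈ G | gx = xg for all x ∈ G}
For odd n, Z(D_n) = {e}: no nontrivial rotation commutes with all reflections

Z(D_41) = {e}


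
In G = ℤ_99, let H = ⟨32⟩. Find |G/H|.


|⟨32⟩| = n / gcd(32, 99) = 99 / 1 = 99
H is normal (ℤ_99 is abelian).
|G/H| = |G| / |H| = 99 / 99 = 1

|G/H| = 1


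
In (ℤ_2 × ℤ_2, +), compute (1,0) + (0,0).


Operation: componentwise addition mod (2, 2)
(1,0) + (0,0) = ((a₁+b₁) mod 2, (a₂+b₂) mod 2) with a = (1,0), b = (0,0)

(1,0) + (0,0) = (1,0)


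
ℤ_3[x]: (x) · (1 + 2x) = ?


Expand and collect like terms; reduce coefficients mod 3:
x^0: 0·1 = 0 ≡ 0 (mod 3)
x^1: 0·2 + 1·1 = 1 ≡ 1 (mod 3)
x^2: 1·2 = 2 ≡ 2 (mod 3)
Result: x + 2x^2

f · g = x + 2x^2


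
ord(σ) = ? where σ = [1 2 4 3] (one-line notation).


Cycle decomposition: (3 4)
Cycle lengths: 2
Order = lcm(2) = 2

ord(σ) = 2


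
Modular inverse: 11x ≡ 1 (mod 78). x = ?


Use the extended Euclidean algorithm to write 1 = 11·s + 78·t; then s mod 78 is the inverse.
Euclidean algorithm:
  11 = 0·78 + 11
  78 = 7·11 + 1
  11 = 11·1 + 0
gcd(11,78) = 1
Back-substitution gives: 11·(-7) + 78·(1) = 1
So 11⁻¹ ≡ -7 ≡ 71 (mod 78)
Check: 11 × 71 = 781 ≡ 1 (mod 78) ✓

11⁻¹ ≡ 71 (mod 78)


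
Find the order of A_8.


|A_n| = n!/2 (even permutations)
|A_8| = 8!/2 = 40320/2 = 20160

|A_8| = 20160


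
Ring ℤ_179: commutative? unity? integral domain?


ℤ_179 is a commutative ring with unity 1; 179 is prime, so ℤ_179 is a field (hence an integral domain)
Commutative: Yes
Integral domain: Yes
Has unity: Yes

ℤ_179: Commutative=Yes, Unity=Yes


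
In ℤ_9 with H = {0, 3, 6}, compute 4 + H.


4 + H = {4 + h (mod 9) : h ∈ H}
4+0=4, 4+3=7, 4+6=1
4 + H = {1, 4, 7} = 1 + H

4 + H = {1, 4, 7}


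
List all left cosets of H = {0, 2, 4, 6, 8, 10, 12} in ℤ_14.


H = {0, 2, 4, 6, 8, 10, 12}, |H| = 7
Number of cosets = |G|/|H| = 14/7 = 2
0 + H = {0, 2, 4, 6, 8, 10, 12}
1 + H = {1, 3, 5, 7, 9, 11, 13}

Cosets: 0+H={0,2,4,6,8,10,12}; 1+H={1,3,5,7,9,11,13}


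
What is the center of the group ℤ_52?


Z(G) = {g ∈ G | gx = xg for all x ∈ G}
ℤ_52 is abelian, so Z(G) = G

Z(ℤ_52) = ℤ_52


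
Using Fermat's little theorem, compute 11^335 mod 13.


Fermat's little theorem: if p is prime and gcd(a,p)=1, then a^(p-1) ≡ 1 (mod p)
p = 13 is prime, gcd(11,13) = 1
Reduce exponent: 335 mod 12 = 11
So 11^335 ≡ 11^11 (mod 13)
11^11 mod 13 = 6

11^335 ≡ 6 (mod 13)


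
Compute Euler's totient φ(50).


Factor n: 50 = 2 × 5^2
φ(n) = n · ∏(1 - 1/p) over distinct primes p | n
φ(50) = 50 · (1 - 1/2) · (1 - 1/5) = 20

φ(50) = 20


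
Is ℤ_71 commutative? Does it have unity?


ℤ_71 is a commutative ring with unity 1; 71 is prime, so ℤ_71 is a field (hence an integral domain)
Commutative: Yes
Integral domain: Yes
Has unity: Yes

ℤ_71: Commutative=Yes, Unity=Yes


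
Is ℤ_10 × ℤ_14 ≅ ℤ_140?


Comparing ℤ_10 × ℤ_14 and ℤ_140:
gcd(10,14) = 2 ≠ 1. Max element order in ℤ_10×ℤ_14 is lcm(10,14) = 70 < 140, so it has no element of order 140

No, ℤ_10 × ℤ_14 ≇ ℤ_140


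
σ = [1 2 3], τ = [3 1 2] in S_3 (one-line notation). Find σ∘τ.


σ∘τ: apply τ first, then σ
1 →τ 3 →σ 3
2 →τ 1 →σ 1
3 →τ 2 →σ 2

σ∘τ = [3 1 2]


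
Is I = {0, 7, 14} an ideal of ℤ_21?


Check ideal conditions for I = {0, 7, 14} in ℤ_21:
(1) I is an additive subgroup? Yes
(2) For r ∈ ℤ_21 and a ∈ I: r·a ∈ I? Yes

Yes, I is an ideal of ℤ_21


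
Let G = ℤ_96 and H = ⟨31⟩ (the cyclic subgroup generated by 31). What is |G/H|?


|⟨31⟩| = n / gcd(31, 96) = 96 / 1 = 96
H is normal (ℤ_96 is abelian).
|G/H| = |G| / |H| = 96 / 96 = 1

|G/H| = 1


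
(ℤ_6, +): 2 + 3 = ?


Operation: addition mod 6
2 + 3 = (a + b) mod 6 with a = 2, b = 3

2 + 3 = 5


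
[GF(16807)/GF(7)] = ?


GF(16807) = GF(7^5), so the extension degree is 5

[GF(16807)/GF(7)] = 5
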